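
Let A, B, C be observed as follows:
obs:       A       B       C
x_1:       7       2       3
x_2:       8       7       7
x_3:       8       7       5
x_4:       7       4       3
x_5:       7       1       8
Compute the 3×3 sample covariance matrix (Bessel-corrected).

Step 1 — column means:
  mean(A) = (7 + 8 + 8 + 7 + 7) / 5 = 37/5 = 7.4
  mean(B) = (2 + 7 + 7 + 4 + 1) / 5 = 21/5 = 4.2
  mean(C) = (3 + 7 + 5 + 3 + 8) / 5 = 26/5 = 5.2

Step 2 — sample covariance S[i,j] = (1/(n-1)) · Σ_k (x_{k,i} - mean_i) · (x_{k,j} - mean_j), with n-1 = 4.
  S[A,A] = ((-0.4)·(-0.4) + (0.6)·(0.6) + (0.6)·(0.6) + (-0.4)·(-0.4) + (-0.4)·(-0.4)) / 4 = 1.2/4 = 0.3
  S[A,B] = ((-0.4)·(-2.2) + (0.6)·(2.8) + (0.6)·(2.8) + (-0.4)·(-0.2) + (-0.4)·(-3.2)) / 4 = 5.6/4 = 1.4
  S[A,C] = ((-0.4)·(-2.2) + (0.6)·(1.8) + (0.6)·(-0.2) + (-0.4)·(-2.2) + (-0.4)·(2.8)) / 4 = 1.6/4 = 0.4
  S[B,B] = ((-2.2)·(-2.2) + (2.8)·(2.8) + (2.8)·(2.8) + (-0.2)·(-0.2) + (-3.2)·(-3.2)) / 4 = 30.8/4 = 7.7
  S[B,C] = ((-2.2)·(-2.2) + (2.8)·(1.8) + (2.8)·(-0.2) + (-0.2)·(-2.2) + (-3.2)·(2.8)) / 4 = 0.8/4 = 0.2
  S[C,C] = ((-2.2)·(-2.2) + (1.8)·(1.8) + (-0.2)·(-0.2) + (-2.2)·(-2.2) + (2.8)·(2.8)) / 4 = 20.8/4 = 5.2

S is symmetric (S[j,i] = S[i,j]). Assembling:

S = [[0.3, 1.4, 0.4],
 [1.4, 7.7, 0.2],
 [0.4, 0.2, 5.2]]


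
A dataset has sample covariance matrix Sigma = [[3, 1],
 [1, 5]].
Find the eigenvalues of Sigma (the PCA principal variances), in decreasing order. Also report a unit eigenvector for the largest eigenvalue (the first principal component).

Step 1 — characteristic polynomial of 2×2 Sigma:
  det(Sigma - λI) = λ² - trace · λ + det = 0.
  trace = 3 + 5 = 8, det = 3·5 - (1)² = 14.
Step 2 — discriminant:
  Δ = trace² - 4·det = 64 - 56 = 8.
Step 3 — eigenvalues:
  λ = (trace ± √Δ)/2 = (8 ± 2.8284)/2,
  λ_1 = 5.4142,  λ_2 = 2.5858.

Step 4 — unit eigenvector for λ_1: solve (Sigma - λ_1 I)v = 0. First row:
  (3 - 5.4142)·v_x + (1)·v_y = 0, i.e. (-2.4142)·v_x + (1)·v_y = 0,
  so v ∝ (b, λ_1 - a) = (1, 2.4142) = u.
  ||u|| = √((1)² + (2.4142)²) = √(6.8284) ≈ 2.6131,
  v_1 = u/||u|| ≈ (0.3827, 0.9239) (||v_1|| = 1).

λ_1 = 5.4142,  λ_2 = 2.5858;  v_1 ≈ (0.3827, 0.9239)


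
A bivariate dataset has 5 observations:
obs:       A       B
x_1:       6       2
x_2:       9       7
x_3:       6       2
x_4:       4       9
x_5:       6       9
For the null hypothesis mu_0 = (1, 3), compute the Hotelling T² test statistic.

Step 1 — sample mean vector:
  mean(A) = (6 + 9 + 6 + 4 + 6) / 5 = 31/5 = 6.2
  mean(B) = (2 + 7 + 2 + 9 + 9) / 5 = 29/5 = 5.8
  x̄ = (6.2, 5.8),  deviation x̄ - mu_0 = (6.2, 5.8) - (1, 3) = (5.2, 2.8).

Step 2 — sample covariance matrix, S[i,j] = (1/(n-1)) · Σ_k (x_{k,i} - mean_i) · (x_{k,j} - mean_j), divisor n-1 = 4:
  S[A,A] = ((-0.2)·(-0.2) + (2.8)·(2.8) + (-0.2)·(-0.2) + (-2.2)·(-2.2) + (-0.2)·(-0.2)) / 4 = 12.8/4 = 3.2
  S[A,B] = ((-0.2)·(-3.8) + (2.8)·(1.2) + (-0.2)·(-3.8) + (-2.2)·(3.2) + (-0.2)·(3.2)) / 4 = -2.8/4 = -0.7
  S[B,B] = ((-3.8)·(-3.8) + (1.2)·(1.2) + (-3.8)·(-3.8) + (3.2)·(3.2) + (3.2)·(3.2)) / 4 = 50.8/4 = 12.7
  S = [[3.2, -0.7],
 [-0.7, 12.7]].

Step 3 — invert S. det(S) = 3.2·12.7 - (-0.7)² = 40.15.
  S^{-1} = (1/det) · [[d, -b], [-b, a]] = [[0.3163, 0.0174],
 [0.0174, 0.0797]].

Step 4 — quadratic form (x̄ - mu_0)^T · S^{-1} · (x̄ - mu_0):
  S^{-1} · (x̄ - mu_0) = (1.6936, 0.3138),
  (x̄ - mu_0)^T · [...] = (5.2)·(1.6936) + (2.8)·(0.3138) = 9.6857.

Step 5 — scale by n: T² = 5 · 9.6857 = 48.4284.

T² ≈ 48.4284


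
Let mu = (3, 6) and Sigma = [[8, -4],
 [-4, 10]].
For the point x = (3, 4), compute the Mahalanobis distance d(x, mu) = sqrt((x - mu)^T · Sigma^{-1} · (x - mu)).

Step 1 — centre the observation: (x - mu) = (0, -2).

Step 2 — invert Sigma. det(Sigma) = 8·10 - (-4)² = 64.
  Sigma^{-1} = (1/det) · [[d, -b], [-b, a]] = [[0.1562, 0.0625],
 [0.0625, 0.125]].

Step 3 — form the quadratic (x - mu)^T · Sigma^{-1} · (x - mu):
  Sigma^{-1} · (x - mu) = (-0.125, -0.25).
  (x - mu)^T · [Sigma^{-1} · (x - mu)] = (0)·(-0.125) + (-2)·(-0.25) = 0.5.

Step 4 — take square root: d = √(0.5) ≈ 0.7071.

d(x, mu) = √(0.5) ≈ 0.7071


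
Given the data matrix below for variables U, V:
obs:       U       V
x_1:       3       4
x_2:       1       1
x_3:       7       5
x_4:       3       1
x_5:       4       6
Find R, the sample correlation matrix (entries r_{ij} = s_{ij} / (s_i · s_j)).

Step 1 — column means:
  mean(U) = (3 + 1 + 7 + 3 + 4) / 5 = 18/5 = 3.6
  mean(V) = (4 + 1 + 5 + 1 + 6) / 5 = 17/5 = 3.4

Step 2 — sample variances and covariances s[i,j] = (1/(n-1)) · Σ_k (x_{k,i} - mean_i) · (x_{k,j} - mean_j), with n-1 = 4:
  s[U,U] = ((-0.6)·(-0.6) + (-2.6)·(-2.6) + (3.4)·(3.4) + (-0.6)·(-0.6) + (0.4)·(0.4)) / 4 = 19.2/4 = 4.8
  s[U,V] = ((-0.6)·(0.6) + (-2.6)·(-2.4) + (3.4)·(1.6) + (-0.6)·(-2.4) + (0.4)·(2.6)) / 4 = 13.8/4 = 3.45
  s[V,V] = ((0.6)·(0.6) + (-2.4)·(-2.4) + (1.6)·(1.6) + (-2.4)·(-2.4) + (2.6)·(2.6)) / 4 = 21.2/4 = 5.3
  Sample standard deviations s_i = √(s[i,i]):
  s(U) = √(4.8) = 2.1909
  s(V) = √(5.3) = 2.3022

Step 3 — r_{ij} = s_{ij} / (s_i · s_j):
  r[U,U] = 1 (diagonal).
  r[U,V] = 3.45 / (2.1909 · 2.3022) = 3.45 / 5.0438 = 0.684
  r[V,V] = 1 (diagonal).

R is symmetric with unit diagonal. Assembling:

R = [[1, 0.684],
 [0.684, 1]]


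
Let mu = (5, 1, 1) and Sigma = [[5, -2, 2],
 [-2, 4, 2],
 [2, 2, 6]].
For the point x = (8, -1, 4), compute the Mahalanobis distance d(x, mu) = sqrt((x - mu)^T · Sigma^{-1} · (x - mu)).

Step 1 — centre the observation: (x - mu) = (3, -2, 3).

Step 2 — invert Sigma (cofactor / det for 3×3, or solve directly):
  Sigma^{-1} = [[0.4545, 0.3636, -0.2727],
 [0.3636, 0.5909, -0.3182],
 [-0.2727, -0.3182, 0.3636]].

Step 3 — form the quadratic (x - mu)^T · Sigma^{-1} · (x - mu):
  Sigma^{-1} · (x - mu) = (-0.1818, -1.0455, 0.9091).
  (x - mu)^T · [Sigma^{-1} · (x - mu)] = (3)·(-0.1818) + (-2)·(-1.0455) + (3)·(0.9091) = 4.2727.

Step 4 — take square root: d = √(4.2727) ≈ 2.0671.

d(x, mu) = √(4.2727) ≈ 2.0671


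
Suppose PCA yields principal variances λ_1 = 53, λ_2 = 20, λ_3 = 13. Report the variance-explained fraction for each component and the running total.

Step 1 — total variance = trace(Sigma) = Σ λ_i = 53 + 20 + 13 = 86.

Step 2 — fraction explained by component i = λ_i / Σ λ:
  PC1: 53/86 = 0.6163
  PC2: 20/86 = 0.2326
  PC3: 13/86 = 0.1512

Step 3 — cumulative fraction after k components = (λ_1 + ... + λ_k) / Σ λ:
  k = 1: 53/86 = 0.6163
  k = 2: (53 + 20)/86 = 73/86 = 0.8488
  k = 3: (53 + 20 + 13)/86 = 86/86 = 1

Summary (fraction, with percent):

explained: PC1 0.6163 (61.63%), PC2 0.2326 (23.26%), PC3 0.1512 (15.12%);  cumulative: 0.6163, 0.8488, 1


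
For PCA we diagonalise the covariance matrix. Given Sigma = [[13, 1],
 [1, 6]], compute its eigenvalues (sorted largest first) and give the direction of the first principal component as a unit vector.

Step 1 — characteristic polynomial of 2×2 Sigma:
  det(Sigma - λI) = λ² - trace · λ + det = 0.
  trace = 13 + 6 = 19, det = 13·6 - (1)² = 77.
Step 2 — discriminant:
  Δ = trace² - 4·det = 361 - 308 = 53.
Step 3 — eigenvalues:
  λ = (trace ± √Δ)/2 = (19 ± 7.2801)/2,
  λ_1 = 13.1401,  λ_2 = 5.8599.

Step 4 — unit eigenvector for λ_1: solve (Sigma - λ_1 I)v = 0. First row:
  (13 - 13.1401)·v_x + (1)·v_y = 0, i.e. (-0.1401)·v_x + (1)·v_y = 0,
  so v ∝ (b, λ_1 - a) = (1, 0.1401) = u.
  ||u|| = √((1)² + (0.1401)²) = √(1.0196) ≈ 1.0098,
  v_1 = u/||u|| ≈ (0.9903, 0.1387) (||v_1|| = 1).

λ_1 = 13.1401,  λ_2 = 5.8599;  v_1 ≈ (0.9903, 0.1387)


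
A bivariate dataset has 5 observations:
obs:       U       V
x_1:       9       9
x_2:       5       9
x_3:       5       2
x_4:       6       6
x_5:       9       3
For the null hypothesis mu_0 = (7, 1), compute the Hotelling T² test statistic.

Step 1 — sample mean vector:
  mean(U) = (9 + 5 + 5 + 6 + 9) / 5 = 34/5 = 6.8
  mean(V) = (9 + 9 + 2 + 6 + 3) / 5 = 29/5 = 5.8
  x̄ = (6.8, 5.8),  deviation x̄ - mu_0 = (6.8, 5.8) - (7, 1) = (-0.2, 4.8).

Step 2 — sample covariance matrix, S[i,j] = (1/(n-1)) · Σ_k (x_{k,i} - mean_i) · (x_{k,j} - mean_j), divisor n-1 = 4:
  S[U,U] = ((2.2)·(2.2) + (-1.8)·(-1.8) + (-1.8)·(-1.8) + (-0.8)·(-0.8) + (2.2)·(2.2)) / 4 = 16.8/4 = 4.2
  S[U,V] = ((2.2)·(3.2) + (-1.8)·(3.2) + (-1.8)·(-3.8) + (-0.8)·(0.2) + (2.2)·(-2.8)) / 4 = 1.8/4 = 0.45
  S[V,V] = ((3.2)·(3.2) + (3.2)·(3.2) + (-3.8)·(-3.8) + (0.2)·(0.2) + (-2.8)·(-2.8)) / 4 = 42.8/4 = 10.7
  S = [[4.2, 0.45],
 [0.45, 10.7]].

Step 3 — invert S. det(S) = 4.2·10.7 - (0.45)² = 44.7375.
  S^{-1} = (1/det) · [[d, -b], [-b, a]] = [[0.2392, -0.0101],
 [-0.0101, 0.0939]].

Step 4 — quadratic form (x̄ - mu_0)^T · S^{-1} · (x̄ - mu_0):
  S^{-1} · (x̄ - mu_0) = (-0.0961, 0.4526),
  (x̄ - mu_0)^T · [...] = (-0.2)·(-0.0961) + (4.8)·(0.4526) = 2.1919.

Step 5 — scale by n: T² = 5 · 2.1919 = 10.9595.

T² ≈ 10.9595


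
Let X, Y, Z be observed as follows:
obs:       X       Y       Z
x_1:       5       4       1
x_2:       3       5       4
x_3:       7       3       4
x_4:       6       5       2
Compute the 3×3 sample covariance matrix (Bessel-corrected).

Step 1 — column means:
  mean(X) = (5 + 3 + 7 + 6) / 4 = 21/4 = 5.25
  mean(Y) = (4 + 5 + 3 + 5) / 4 = 17/4 = 4.25
  mean(Z) = (1 + 4 + 4 + 2) / 4 = 11/4 = 2.75

Step 2 — sample covariance S[i,j] = (1/(n-1)) · Σ_k (x_{k,i} - mean_i) · (x_{k,j} - mean_j), with n-1 = 3.
  S[X,X] = ((-0.25)·(-0.25) + (-2.25)·(-2.25) + (1.75)·(1.75) + (0.75)·(0.75)) / 3 = 8.75/3 = 2.9167
  S[X,Y] = ((-0.25)·(-0.25) + (-2.25)·(0.75) + (1.75)·(-1.25) + (0.75)·(0.75)) / 3 = -3.25/3 = -1.0833
  S[X,Z] = ((-0.25)·(-1.75) + (-2.25)·(1.25) + (1.75)·(1.25) + (0.75)·(-0.75)) / 3 = -0.75/3 = -0.25
  S[Y,Y] = ((-0.25)·(-0.25) + (0.75)·(0.75) + (-1.25)·(-1.25) + (0.75)·(0.75)) / 3 = 2.75/3 = 0.9167
  S[Y,Z] = ((-0.25)·(-1.75) + (0.75)·(1.25) + (-1.25)·(1.25) + (0.75)·(-0.75)) / 3 = -0.75/3 = -0.25
  S[Z,Z] = ((-1.75)·(-1.75) + (1.25)·(1.25) + (1.25)·(1.25) + (-0.75)·(-0.75)) / 3 = 6.75/3 = 2.25

S is symmetric (S[j,i] = S[i,j]). Assembling:

S = [[2.9167, -1.0833, -0.25],
 [-1.0833, 0.9167, -0.25],
 [-0.25, -0.25, 2.25]]


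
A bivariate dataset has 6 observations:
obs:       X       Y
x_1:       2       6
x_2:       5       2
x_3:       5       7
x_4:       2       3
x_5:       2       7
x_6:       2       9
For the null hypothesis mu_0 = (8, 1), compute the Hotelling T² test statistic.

Step 1 — sample mean vector:
  mean(X) = (2 + 5 + 5 + 2 + 2 + 2) / 6 = 18/6 = 3
  mean(Y) = (6 + 2 + 7 + 3 + 7 + 9) / 6 = 34/6 = 5.6667
  x̄ = (3, 5.6667),  deviation x̄ - mu_0 = (3, 5.6667) - (8, 1) = (-5, 4.6667).

Step 2 — sample covariance matrix, S[i,j] = (1/(n-1)) · Σ_k (x_{k,i} - mean_i) · (x_{k,j} - mean_j), divisor n-1 = 5:
  S[X,X] = ((-1)·(-1) + (2)·(2) + (2)·(2) + (-1)·(-1) + (-1)·(-1) + (-1)·(-1)) / 5 = 12/5 = 2.4
  S[X,Y] = ((-1)·(0.3333) + (2)·(-3.6667) + (2)·(1.3333) + (-1)·(-2.6667) + (-1)·(1.3333) + (-1)·(3.3333)) / 5 = -7/5 = -1.4
  S[Y,Y] = ((0.3333)·(0.3333) + (-3.6667)·(-3.6667) + (1.3333)·(1.3333) + (-2.6667)·(-2.6667) + (1.3333)·(1.3333) + (3.3333)·(3.3333)) / 5 = 35.3333/5 = 7.0667
  S = [[2.4, -1.4],
 [-1.4, 7.0667]].

Step 3 — invert S. det(S) = 2.4·7.0667 - (-1.4)² = 15.
  S^{-1} = (1/det) · [[d, -b], [-b, a]] = [[0.4711, 0.0933],
 [0.0933, 0.16]].

Step 4 — quadratic form (x̄ - mu_0)^T · S^{-1} · (x̄ - mu_0):
  S^{-1} · (x̄ - mu_0) = (-1.92, 0.28),
  (x̄ - mu_0)^T · [...] = (-5)·(-1.92) + (4.6667)·(0.28) = 10.9067.

Step 5 — scale by n: T² = 6 · 10.9067 = 65.44.

T² ≈ 65.44


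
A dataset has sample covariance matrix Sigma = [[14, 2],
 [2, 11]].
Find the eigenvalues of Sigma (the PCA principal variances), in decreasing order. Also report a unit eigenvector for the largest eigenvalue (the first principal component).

Step 1 — characteristic polynomial of 2×2 Sigma:
  det(Sigma - λI) = λ² - trace · λ + det = 0.
  trace = 14 + 11 = 25, det = 14·11 - (2)² = 150.
Step 2 — discriminant:
  Δ = trace² - 4·det = 625 - 600 = 25.
Step 3 — eigenvalues:
  λ = (trace ± √Δ)/2 = (25 ± 5)/2,
  λ_1 = 15,  λ_2 = 10.

Step 4 — unit eigenvector for λ_1: solve (Sigma - λ_1 I)v = 0. First row:
  (14 - 15)·v_x + (2)·v_y = 0, i.e. (-1)·v_x + (2)·v_y = 0,
  so v ∝ (b, λ_1 - a) = (2, 1) = u.
  ||u|| = √((2)² + (1)²) = √(5) ≈ 2.2361,
  v_1 = u/||u|| ≈ (0.8944, 0.4472) (||v_1|| = 1).

λ_1 = 15,  λ_2 = 10;  v_1 ≈ (0.8944, 0.4472)


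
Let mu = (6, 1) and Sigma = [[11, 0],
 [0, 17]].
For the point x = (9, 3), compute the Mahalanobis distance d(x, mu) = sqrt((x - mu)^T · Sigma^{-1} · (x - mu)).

Step 1 — centre the observation: (x - mu) = (3, 2).

Step 2 — invert Sigma. det(Sigma) = 11·17 - (0)² = 187.
  Sigma^{-1} = (1/det) · [[d, -b], [-b, a]] = [[0.0909, 0],
 [0, 0.0588]].

Step 3 — form the quadratic (x - mu)^T · Sigma^{-1} · (x - mu):
  Sigma^{-1} · (x - mu) = (0.2727, 0.1176).
  (x - mu)^T · [Sigma^{-1} · (x - mu)] = (3)·(0.2727) + (2)·(0.1176) = 1.0535.

Step 4 — take square root: d = √(1.0535) ≈ 1.0264.

d(x, mu) = √(1.0535) ≈ 1.0264


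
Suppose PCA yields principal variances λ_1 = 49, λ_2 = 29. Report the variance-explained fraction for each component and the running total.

Step 1 — total variance = trace(Sigma) = Σ λ_i = 49 + 29 = 78.

Step 2 — fraction explained by component i = λ_i / Σ λ:
  PC1: 49/78 = 0.6282
  PC2: 29/78 = 0.3718

Step 3 — cumulative fraction after k components = (λ_1 + ... + λ_k) / Σ λ:
  k = 1: 49/78 = 0.6282
  k = 2: (49 + 29)/78 = 78/78 = 1

Summary (fraction, with percent):

explained: PC1 0.6282 (62.82%), PC2 0.3718 (37.18%);  cumulative: 0.6282, 1


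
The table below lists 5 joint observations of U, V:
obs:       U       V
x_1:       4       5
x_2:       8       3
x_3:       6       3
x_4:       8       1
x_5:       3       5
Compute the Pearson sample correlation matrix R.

Step 1 — column means:
  mean(U) = (4 + 8 + 6 + 8 + 3) / 5 = 29/5 = 5.8
  mean(V) = (5 + 3 + 3 + 1 + 5) / 5 = 17/5 = 3.4

Step 2 — sample variances and covariances s[i,j] = (1/(n-1)) · Σ_k (x_{k,i} - mean_i) · (x_{k,j} - mean_j), with n-1 = 4:
  s[U,U] = ((-1.8)·(-1.8) + (2.2)·(2.2) + (0.2)·(0.2) + (2.2)·(2.2) + (-2.8)·(-2.8)) / 4 = 20.8/4 = 5.2
  s[U,V] = ((-1.8)·(1.6) + (2.2)·(-0.4) + (0.2)·(-0.4) + (2.2)·(-2.4) + (-2.8)·(1.6)) / 4 = -13.6/4 = -3.4
  s[V,V] = ((1.6)·(1.6) + (-0.4)·(-0.4) + (-0.4)·(-0.4) + (-2.4)·(-2.4) + (1.6)·(1.6)) / 4 = 11.2/4 = 2.8
  Sample standard deviations s_i = √(s[i,i]):
  s(U) = √(5.2) = 2.2804
  s(V) = √(2.8) = 1.6733

Step 3 — r_{ij} = s_{ij} / (s_i · s_j):
  r[U,U] = 1 (diagonal).
  r[U,V] = -3.4 / (2.2804 · 1.6733) = -3.4 / 3.8158 = -0.891
  r[V,V] = 1 (diagonal).

R is symmetric with unit diagonal. Assembling:

R = [[1, -0.891],
 [-0.891, 1]]


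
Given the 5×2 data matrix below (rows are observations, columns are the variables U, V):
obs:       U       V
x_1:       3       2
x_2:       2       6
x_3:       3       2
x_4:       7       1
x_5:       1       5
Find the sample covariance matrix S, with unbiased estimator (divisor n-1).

Step 1 — column means:
  mean(U) = (3 + 2 + 3 + 7 + 1) / 5 = 16/5 = 3.2
  mean(V) = (2 + 6 + 2 + 1 + 5) / 5 = 16/5 = 3.2

Step 2 — sample covariance S[i,j] = (1/(n-1)) · Σ_k (x_{k,i} - mean_i) · (x_{k,j} - mean_j), with n-1 = 4.
  S[U,U] = ((-0.2)·(-0.2) + (-1.2)·(-1.2) + (-0.2)·(-0.2) + (3.8)·(3.8) + (-2.2)·(-2.2)) / 4 = 20.8/4 = 5.2
  S[U,V] = ((-0.2)·(-1.2) + (-1.2)·(2.8) + (-0.2)·(-1.2) + (3.8)·(-2.2) + (-2.2)·(1.8)) / 4 = -15.2/4 = -3.8
  S[V,V] = ((-1.2)·(-1.2) + (2.8)·(2.8) + (-1.2)·(-1.2) + (-2.2)·(-2.2) + (1.8)·(1.8)) / 4 = 18.8/4 = 4.7

S is symmetric (S[j,i] = S[i,j]). Assembling:

S = [[5.2, -3.8],
 [-3.8, 4.7]]


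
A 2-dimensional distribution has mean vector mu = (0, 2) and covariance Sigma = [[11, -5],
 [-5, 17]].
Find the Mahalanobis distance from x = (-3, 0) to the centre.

Step 1 — centre the observation: (x - mu) = (-3, -2).

Step 2 — invert Sigma. det(Sigma) = 11·17 - (-5)² = 162.
  Sigma^{-1} = (1/det) · [[d, -b], [-b, a]] = [[0.1049, 0.0309],
 [0.0309, 0.0679]].

Step 3 — form the quadratic (x - mu)^T · Sigma^{-1} · (x - mu):
  Sigma^{-1} · (x - mu) = (-0.3765, -0.2284).
  (x - mu)^T · [Sigma^{-1} · (x - mu)] = (-3)·(-0.3765) + (-2)·(-0.2284) = 1.5864.

Step 4 — take square root: d = √(1.5864) ≈ 1.2595.

d(x, mu) = √(1.5864) ≈ 1.2595


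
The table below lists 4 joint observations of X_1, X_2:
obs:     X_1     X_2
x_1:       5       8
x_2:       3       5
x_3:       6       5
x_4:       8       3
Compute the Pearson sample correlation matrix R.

Step 1 — column means:
  mean(X_1) = (5 + 3 + 6 + 8) / 4 = 22/4 = 5.5
  mean(X_2) = (8 + 5 + 5 + 3) / 4 = 21/4 = 5.25

Step 2 — sample variances and covariances s[i,j] = (1/(n-1)) · Σ_k (x_{k,i} - mean_i) · (x_{k,j} - mean_j), with n-1 = 3:
  s[X_1,X_1] = ((-0.5)·(-0.5) + (-2.5)·(-2.5) + (0.5)·(0.5) + (2.5)·(2.5)) / 3 = 13/3 = 4.3333
  s[X_1,X_2] = ((-0.5)·(2.75) + (-2.5)·(-0.25) + (0.5)·(-0.25) + (2.5)·(-2.25)) / 3 = -6.5/3 = -2.1667
  s[X_2,X_2] = ((2.75)·(2.75) + (-0.25)·(-0.25) + (-0.25)·(-0.25) + (-2.25)·(-2.25)) / 3 = 12.75/3 = 4.25
  Sample standard deviations s_i = √(s[i,i]):
  s(X_1) = √(4.3333) = 2.0817
  s(X_2) = √(4.25) = 2.0616

Step 3 — r_{ij} = s_{ij} / (s_i · s_j):
  r[X_1,X_1] = 1 (diagonal).
  r[X_1,X_2] = -2.1667 / (2.0817 · 2.0616) = -2.1667 / 4.2915 = -0.5049
  r[X_2,X_2] = 1 (diagonal).

R is symmetric with unit diagonal. Assembling:

R = [[1, -0.5049],
 [-0.5049, 1]]


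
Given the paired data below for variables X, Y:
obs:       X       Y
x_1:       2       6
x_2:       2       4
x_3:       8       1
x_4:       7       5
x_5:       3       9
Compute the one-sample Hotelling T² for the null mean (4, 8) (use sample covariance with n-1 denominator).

Step 1 — sample mean vector:
  mean(X) = (2 + 2 + 8 + 7 + 3) / 5 = 22/5 = 4.4
  mean(Y) = (6 + 4 + 1 + 5 + 9) / 5 = 25/5 = 5
  x̄ = (4.4, 5),  deviation x̄ - mu_0 = (4.4, 5) - (4, 8) = (0.4, -3).

Step 2 — sample covariance matrix, S[i,j] = (1/(n-1)) · Σ_k (x_{k,i} - mean_i) · (x_{k,j} - mean_j), divisor n-1 = 4:
  S[X,X] = ((-2.4)·(-2.4) + (-2.4)·(-2.4) + (3.6)·(3.6) + (2.6)·(2.6) + (-1.4)·(-1.4)) / 4 = 33.2/4 = 8.3
  S[X,Y] = ((-2.4)·(1) + (-2.4)·(-1) + (3.6)·(-4) + (2.6)·(0) + (-1.4)·(4)) / 4 = -20/4 = -5
  S[Y,Y] = ((1)·(1) + (-1)·(-1) + (-4)·(-4) + (0)·(0) + (4)·(4)) / 4 = 34/4 = 8.5
  S = [[8.3, -5],
 [-5, 8.5]].

Step 3 — invert S. det(S) = 8.3·8.5 - (-5)² = 45.55.
  S^{-1} = (1/det) · [[d, -b], [-b, a]] = [[0.1866, 0.1098],
 [0.1098, 0.1822]].

Step 4 — quadratic form (x̄ - mu_0)^T · S^{-1} · (x̄ - mu_0):
  S^{-1} · (x̄ - mu_0) = (-0.2547, -0.5027),
  (x̄ - mu_0)^T · [...] = (0.4)·(-0.2547) + (-3)·(-0.5027) = 1.4064.

Step 5 — scale by n: T² = 5 · 1.4064 = 7.0318.

T² ≈ 7.0318


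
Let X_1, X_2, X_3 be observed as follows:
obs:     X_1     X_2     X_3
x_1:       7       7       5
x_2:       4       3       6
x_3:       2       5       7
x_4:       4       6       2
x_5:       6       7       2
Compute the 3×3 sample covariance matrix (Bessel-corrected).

Step 1 — column means:
  mean(X_1) = (7 + 4 + 2 + 4 + 6) / 5 = 23/5 = 4.6
  mean(X_2) = (7 + 3 + 5 + 6 + 7) / 5 = 28/5 = 5.6
  mean(X_3) = (5 + 6 + 7 + 2 + 2) / 5 = 22/5 = 4.4

Step 2 — sample covariance S[i,j] = (1/(n-1)) · Σ_k (x_{k,i} - mean_i) · (x_{k,j} - mean_j), with n-1 = 4.
  S[X_1,X_1] = ((2.4)·(2.4) + (-0.6)·(-0.6) + (-2.6)·(-2.6) + (-0.6)·(-0.6) + (1.4)·(1.4)) / 4 = 15.2/4 = 3.8
  S[X_1,X_2] = ((2.4)·(1.4) + (-0.6)·(-2.6) + (-2.6)·(-0.6) + (-0.6)·(0.4) + (1.4)·(1.4)) / 4 = 8.2/4 = 2.05
  S[X_1,X_3] = ((2.4)·(0.6) + (-0.6)·(1.6) + (-2.6)·(2.6) + (-0.6)·(-2.4) + (1.4)·(-2.4)) / 4 = -8.2/4 = -2.05
  S[X_2,X_2] = ((1.4)·(1.4) + (-2.6)·(-2.6) + (-0.6)·(-0.6) + (0.4)·(0.4) + (1.4)·(1.4)) / 4 = 11.2/4 = 2.8
  S[X_2,X_3] = ((1.4)·(0.6) + (-2.6)·(1.6) + (-0.6)·(2.6) + (0.4)·(-2.4) + (1.4)·(-2.4)) / 4 = -9.2/4 = -2.3
  S[X_3,X_3] = ((0.6)·(0.6) + (1.6)·(1.6) + (2.6)·(2.6) + (-2.4)·(-2.4) + (-2.4)·(-2.4)) / 4 = 21.2/4 = 5.3

S is symmetric (S[j,i] = S[i,j]). Assembling:

S = [[3.8, 2.05, -2.05],
 [2.05, 2.8, -2.3],
 [-2.05, -2.3, 5.3]]


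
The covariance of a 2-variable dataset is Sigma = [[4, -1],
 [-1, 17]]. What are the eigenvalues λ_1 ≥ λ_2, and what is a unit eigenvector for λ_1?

Step 1 — characteristic polynomial of 2×2 Sigma:
  det(Sigma - λI) = λ² - trace · λ + det = 0.
  trace = 4 + 17 = 21, det = 4·17 - (-1)² = 67.
Step 2 — discriminant:
  Δ = trace² - 4·det = 441 - 268 = 173.
Step 3 — eigenvalues:
  λ = (trace ± √Δ)/2 = (21 ± 13.1529)/2,
  λ_1 = 17.0765,  λ_2 = 3.9235.

Step 4 — unit eigenvector for λ_1: solve (Sigma - λ_1 I)v = 0. First row:
  (4 - 17.0765)·v_x + (-1)·v_y = 0, i.e. (-13.0765)·v_x + (-1)·v_y = 0,
  so v ∝ (b, λ_1 - a) = (-1, 13.0765); multiply by -1 so the first entry is positive: u = (1, -13.0765).
  ||u|| = √((1)² + (-13.0765)²) = √(171.9942) ≈ 13.1147,
  v_1 = u/||u|| ≈ (0.0763, -0.9971) (||v_1|| = 1).

λ_1 = 17.0765,  λ_2 = 3.9235;  v_1 ≈ (0.0763, -0.9971)


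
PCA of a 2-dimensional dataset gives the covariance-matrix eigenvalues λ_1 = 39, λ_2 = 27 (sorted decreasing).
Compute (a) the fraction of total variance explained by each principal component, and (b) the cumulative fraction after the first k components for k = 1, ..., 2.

Step 1 — total variance = trace(Sigma) = Σ λ_i = 39 + 27 = 66.

Step 2 — fraction explained by component i = λ_i / Σ λ:
  PC1: 39/66 = 0.5909
  PC2: 27/66 = 0.4091

Step 3 — cumulative fraction after k components = (λ_1 + ... + λ_k) / Σ λ:
  k = 1: 39/66 = 0.5909
  k = 2: (39 + 27)/66 = 66/66 = 1

Summary (fraction, with percent):

explained: PC1 0.5909 (59.09%), PC2 0.4091 (40.91%);  cumulative: 0.5909, 1


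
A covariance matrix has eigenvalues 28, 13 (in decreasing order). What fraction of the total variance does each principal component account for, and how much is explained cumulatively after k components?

Step 1 — total variance = trace(Sigma) = Σ λ_i = 28 + 13 = 41.

Step 2 — fraction explained by component i = λ_i / Σ λ:
  PC1: 28/41 = 0.6829
  PC2: 13/41 = 0.3171

Step 3 — cumulative fraction after k components = (λ_1 + ... + λ_k) / Σ λ:
  k = 1: 28/41 = 0.6829
  k = 2: (28 + 13)/41 = 41/41 = 1

Summary (fraction, with percent):

explained: PC1 0.6829 (68.29%), PC2 0.3171 (31.71%);  cumulative: 0.6829, 1


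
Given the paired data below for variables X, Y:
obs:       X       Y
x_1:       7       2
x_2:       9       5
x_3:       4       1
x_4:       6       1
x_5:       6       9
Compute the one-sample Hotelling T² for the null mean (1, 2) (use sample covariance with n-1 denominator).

Step 1 — sample mean vector:
  mean(X) = (7 + 9 + 4 + 6 + 6) / 5 = 32/5 = 6.4
  mean(Y) = (2 + 5 + 1 + 1 + 9) / 5 = 18/5 = 3.6
  x̄ = (6.4, 3.6),  deviation x̄ - mu_0 = (6.4, 3.6) - (1, 2) = (5.4, 1.6).

Step 2 — sample covariance matrix, S[i,j] = (1/(n-1)) · Σ_k (x_{k,i} - mean_i) · (x_{k,j} - mean_j), divisor n-1 = 4:
  S[X,X] = ((0.6)·(0.6) + (2.6)·(2.6) + (-2.4)·(-2.4) + (-0.4)·(-0.4) + (-0.4)·(-0.4)) / 4 = 13.2/4 = 3.3
  S[X,Y] = ((0.6)·(-1.6) + (2.6)·(1.4) + (-2.4)·(-2.6) + (-0.4)·(-2.6) + (-0.4)·(5.4)) / 4 = 7.8/4 = 1.95
  S[Y,Y] = ((-1.6)·(-1.6) + (1.4)·(1.4) + (-2.6)·(-2.6) + (-2.6)·(-2.6) + (5.4)·(5.4)) / 4 = 47.2/4 = 11.8
  S = [[3.3, 1.95],
 [1.95, 11.8]].

Step 3 — invert S. det(S) = 3.3·11.8 - (1.95)² = 35.1375.
  S^{-1} = (1/det) · [[d, -b], [-b, a]] = [[0.3358, -0.0555],
 [-0.0555, 0.0939]].

Step 4 — quadratic form (x̄ - mu_0)^T · S^{-1} · (x̄ - mu_0):
  S^{-1} · (x̄ - mu_0) = (1.7247, -0.1494),
  (x̄ - mu_0)^T · [...] = (5.4)·(1.7247) + (1.6)·(-0.1494) = 9.0741.

Step 5 — scale by n: T² = 5 · 9.0741 = 45.3703.

T² ≈ 45.3703


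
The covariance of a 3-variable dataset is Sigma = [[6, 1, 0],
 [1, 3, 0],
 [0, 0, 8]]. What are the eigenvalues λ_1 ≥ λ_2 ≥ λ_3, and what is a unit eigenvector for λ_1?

Step 1 — characteristic polynomial p(λ) = det(λI - Sigma) = λ³ - tr·λ² + c_1·λ - det, where tr = trace, c_1 = sum of the principal 2×2 minors, det = det(Sigma):
  tr = 6 + 3 + 8 = 17,
  c_1 = (6·3 - (1)²) + (6·8 - (0)²) + (3·8 - (0)²) = 17 + 48 + 24 = 89,
  det = 6·(3·8 - (0)²) - (1)·((1)·8 - (0)·(0)) + (0)·((1)·(0) - 3·(0)) = 6·(24) - (1)·(8) + (0)·(0) = 136.
  So p(λ) = λ³ - 17λ² + 89λ - 136.
Step 2 — look for an integer root (rational root theorem: any rational root is an integer divisor of 136). Testing λ = 8:
  p(8) = 512 - 1088 + 712 - 136 = 0  ✓
  Dividing out (λ - 8): p(λ) = (λ - 8)(λ² - 9λ + 17).
Step 3 — remaining eigenvalues from the quadratic λ² - 9λ + 17 = 0:
  Δ = 9² - 4·17 = 81 - 68 = 13,  λ = (9 ± √13)/2 = (9 ± 3.6056)/2 ≈ 6.3028 or 2.6972.
  Sorted: λ_1 = 8,  λ_2 = 6.3028,  λ_3 = 2.6972  (check: sum = 17 = tr ✓).

Step 4 — unit eigenvector for λ_1 = 8: v spans the null space of (Sigma - λ_1 I), whose rows are
  r_1 = (-2, 1, 0),  r_2 = (1, -5, 0),  r_3 = (0, 0, 0).
  v is orthogonal to every row, so take v ∝ r_1 × r_2 = ((1)·(0) - (0)·(-5), (0)·(1) - (-2)·(0), (-2)·(-5) - (1)·(1)) = (0, 0, 9).
  Rescale (divide by 9): u = (0, 0, 1).
  ||u|| = √((0)² + (0)² + (1)²) = √(1) = 1,  v_1 = u/||u|| ≈ (0, 0, 1) (||v_1|| = 1).

λ_1 = 8,  λ_2 = 6.3028,  λ_3 = 2.6972;  v_1 ≈ (0, 0, 1)


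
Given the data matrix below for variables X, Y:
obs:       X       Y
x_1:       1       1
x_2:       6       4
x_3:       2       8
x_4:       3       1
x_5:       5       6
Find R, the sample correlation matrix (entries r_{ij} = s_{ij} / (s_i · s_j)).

Step 1 — column means:
  mean(X) = (1 + 6 + 2 + 3 + 5) / 5 = 17/5 = 3.4
  mean(Y) = (1 + 4 + 8 + 1 + 6) / 5 = 20/5 = 4

Step 2 — sample variances and covariances s[i,j] = (1/(n-1)) · Σ_k (x_{k,i} - mean_i) · (x_{k,j} - mean_j), with n-1 = 4:
  s[X,X] = ((-2.4)·(-2.4) + (2.6)·(2.6) + (-1.4)·(-1.4) + (-0.4)·(-0.4) + (1.6)·(1.6)) / 4 = 17.2/4 = 4.3
  s[X,Y] = ((-2.4)·(-3) + (2.6)·(0) + (-1.4)·(4) + (-0.4)·(-3) + (1.6)·(2)) / 4 = 6/4 = 1.5
  s[Y,Y] = ((-3)·(-3) + (0)·(0) + (4)·(4) + (-3)·(-3) + (2)·(2)) / 4 = 38/4 = 9.5
  Sample standard deviations s_i = √(s[i,i]):
  s(X) = √(4.3) = 2.0736
  s(Y) = √(9.5) = 3.0822

Step 3 — r_{ij} = s_{ij} / (s_i · s_j):
  r[X,X] = 1 (diagonal).
  r[X,Y] = 1.5 / (2.0736 · 3.0822) = 1.5 / 6.3914 = 0.2347
  r[Y,Y] = 1 (diagonal).

R is symmetric with unit diagonal. Assembling:

R = [[1, 0.2347],
 [0.2347, 1]]


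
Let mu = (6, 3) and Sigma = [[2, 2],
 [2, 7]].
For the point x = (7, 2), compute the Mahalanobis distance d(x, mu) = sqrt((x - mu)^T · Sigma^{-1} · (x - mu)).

Step 1 — centre the observation: (x - mu) = (1, -1).

Step 2 — invert Sigma. det(Sigma) = 2·7 - (2)² = 10.
  Sigma^{-1} = (1/det) · [[d, -b], [-b, a]] = [[0.7, -0.2],
 [-0.2, 0.2]].

Step 3 — form the quadratic (x - mu)^T · Sigma^{-1} · (x - mu):
  Sigma^{-1} · (x - mu) = (0.9, -0.4).
  (x - mu)^T · [Sigma^{-1} · (x - mu)] = (1)·(0.9) + (-1)·(-0.4) = 1.3.

Step 4 — take square root: d = √(1.3) ≈ 1.1402.

d(x, mu) = √(1.3) ≈ 1.1402


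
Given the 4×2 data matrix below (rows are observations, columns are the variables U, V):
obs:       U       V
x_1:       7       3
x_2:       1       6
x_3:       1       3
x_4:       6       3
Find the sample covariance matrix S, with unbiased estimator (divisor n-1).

Step 1 — column means:
  mean(U) = (7 + 1 + 1 + 6) / 4 = 15/4 = 3.75
  mean(V) = (3 + 6 + 3 + 3) / 4 = 15/4 = 3.75

Step 2 — sample covariance S[i,j] = (1/(n-1)) · Σ_k (x_{k,i} - mean_i) · (x_{k,j} - mean_j), with n-1 = 3.
  S[U,U] = ((3.25)·(3.25) + (-2.75)·(-2.75) + (-2.75)·(-2.75) + (2.25)·(2.25)) / 3 = 30.75/3 = 10.25
  S[U,V] = ((3.25)·(-0.75) + (-2.75)·(2.25) + (-2.75)·(-0.75) + (2.25)·(-0.75)) / 3 = -8.25/3 = -2.75
  S[V,V] = ((-0.75)·(-0.75) + (2.25)·(2.25) + (-0.75)·(-0.75) + (-0.75)·(-0.75)) / 3 = 6.75/3 = 2.25

S is symmetric (S[j,i] = S[i,j]). Assembling:

S = [[10.25, -2.75],
 [-2.75, 2.25]]


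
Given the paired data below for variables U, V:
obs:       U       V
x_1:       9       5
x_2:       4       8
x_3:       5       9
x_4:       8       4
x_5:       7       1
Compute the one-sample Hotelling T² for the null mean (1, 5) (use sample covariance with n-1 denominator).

Step 1 — sample mean vector:
  mean(U) = (9 + 4 + 5 + 8 + 7) / 5 = 33/5 = 6.6
  mean(V) = (5 + 8 + 9 + 4 + 1) / 5 = 27/5 = 5.4
  x̄ = (6.6, 5.4),  deviation x̄ - mu_0 = (6.6, 5.4) - (1, 5) = (5.6, 0.4).

Step 2 — sample covariance matrix, S[i,j] = (1/(n-1)) · Σ_k (x_{k,i} - mean_i) · (x_{k,j} - mean_j), divisor n-1 = 4:
  S[U,U] = ((2.4)·(2.4) + (-2.6)·(-2.6) + (-1.6)·(-1.6) + (1.4)·(1.4) + (0.4)·(0.4)) / 4 = 17.2/4 = 4.3
  S[U,V] = ((2.4)·(-0.4) + (-2.6)·(2.6) + (-1.6)·(3.6) + (1.4)·(-1.4) + (0.4)·(-4.4)) / 4 = -17.2/4 = -4.3
  S[V,V] = ((-0.4)·(-0.4) + (2.6)·(2.6) + (3.6)·(3.6) + (-1.4)·(-1.4) + (-4.4)·(-4.4)) / 4 = 41.2/4 = 10.3
  S = [[4.3, -4.3],
 [-4.3, 10.3]].

Step 3 — invert S. det(S) = 4.3·10.3 - (-4.3)² = 25.8.
  S^{-1} = (1/det) · [[d, -b], [-b, a]] = [[0.3992, 0.1667],
 [0.1667, 0.1667]].

Step 4 — quadratic form (x̄ - mu_0)^T · S^{-1} · (x̄ - mu_0):
  S^{-1} · (x̄ - mu_0) = (2.3023, 1),
  (x̄ - mu_0)^T · [...] = (5.6)·(2.3023) + (0.4)·(1) = 13.293.

Step 5 — scale by n: T² = 5 · 13.293 = 66.4651.

T² ≈ 66.4651


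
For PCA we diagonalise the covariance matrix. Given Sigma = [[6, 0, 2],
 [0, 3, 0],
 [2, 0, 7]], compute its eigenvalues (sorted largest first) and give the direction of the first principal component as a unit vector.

Step 1 — characteristic polynomial p(λ) = det(λI - Sigma) = λ³ - tr·λ² + c_1·λ - det, where tr = trace, c_1 = sum of the principal 2×2 minors, det = det(Sigma):
  tr = 6 + 3 + 7 = 16,
  c_1 = (6·3 - (0)²) + (6·7 - (2)²) + (3·7 - (0)²) = 18 + 38 + 21 = 77,
  det = 6·(3·7 - (0)²) - (0)·((0)·7 - (0)·(2)) + (2)·((0)·(0) - 3·(2)) = 6·(21) - (0)·(0) + (2)·(-6) = 114.
  So p(λ) = λ³ - 16λ² + 77λ - 114.
Step 2 — look for an integer root (rational root theorem: any rational root is an integer divisor of 114). Testing λ = 3:
  p(3) = 27 - 144 + 231 - 114 = 0  ✓
  Dividing out (λ - 3): p(λ) = (λ - 3)(λ² - 13λ + 38).
Step 3 — remaining eigenvalues from the quadratic λ² - 13λ + 38 = 0:
  Δ = 13² - 4·38 = 169 - 152 = 17,  λ = (13 ± √17)/2 = (13 ± 4.1231)/2 ≈ 8.5616 or 4.4384.
  Sorted: λ_1 = 8.5616,  λ_2 = 4.4384,  λ_3 = 3  (check: sum = 16 = tr ✓).

Step 4 — unit eigenvector for λ_1 ≈ 8.5616: v spans the null space of (Sigma - λ_1 I), whose rows are
  r_1 = (-2.5616, 0, 2),  r_2 = (0, -5.5616, 0),  r_3 = (2, 0, -1.5616).
  v is orthogonal to every row, so take v ∝ r_1 × r_2 = ((0)·(0) - (2)·(-5.5616), (2)·(0) - (-2.5616)·(0), (-2.5616)·(-5.5616) - (0)·(0)) ≈ (11.1231, 0, 14.2462).
  Let u = (11.1231, 0, 14.2462).
  ||u|| = √((11.1231)² + (0)² + (14.2462)²) = √(326.678) ≈ 18.0742,  v_1 = u/||u|| ≈ (0.6154, 0, 0.7882) (||v_1|| = 1).

λ_1 = 8.5616,  λ_2 = 4.4384,  λ_3 = 3;  v_1 ≈ (0.6154, 0, 0.7882)


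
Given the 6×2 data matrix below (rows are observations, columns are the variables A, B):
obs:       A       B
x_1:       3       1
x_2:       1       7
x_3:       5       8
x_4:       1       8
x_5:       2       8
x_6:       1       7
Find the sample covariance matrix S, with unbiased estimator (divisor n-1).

Step 1 — column means:
  mean(A) = (3 + 1 + 5 + 1 + 2 + 1) / 6 = 13/6 = 2.1667
  mean(B) = (1 + 7 + 8 + 8 + 8 + 7) / 6 = 39/6 = 6.5

Step 2 — sample covariance S[i,j] = (1/(n-1)) · Σ_k (x_{k,i} - mean_i) · (x_{k,j} - mean_j), with n-1 = 5.
  S[A,A] = ((0.8333)·(0.8333) + (-1.1667)·(-1.1667) + (2.8333)·(2.8333) + (-1.1667)·(-1.1667) + (-0.1667)·(-0.1667) + (-1.1667)·(-1.1667)) / 5 = 12.8333/5 = 2.5667
  S[A,B] = ((0.8333)·(-5.5) + (-1.1667)·(0.5) + (2.8333)·(1.5) + (-1.1667)·(1.5) + (-0.1667)·(1.5) + (-1.1667)·(0.5)) / 5 = -3.5/5 = -0.7
  S[B,B] = ((-5.5)·(-5.5) + (0.5)·(0.5) + (1.5)·(1.5) + (1.5)·(1.5) + (1.5)·(1.5) + (0.5)·(0.5)) / 5 = 37.5/5 = 7.5

S is symmetric (S[j,i] = S[i,j]). Assembling:

S = [[2.5667, -0.7],
 [-0.7, 7.5]]


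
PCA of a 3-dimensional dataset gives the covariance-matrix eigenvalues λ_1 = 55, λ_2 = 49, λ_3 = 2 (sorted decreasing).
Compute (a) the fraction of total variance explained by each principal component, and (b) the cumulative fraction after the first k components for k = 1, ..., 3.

Step 1 — total variance = trace(Sigma) = Σ λ_i = 55 + 49 + 2 = 106.

Step 2 — fraction explained by component i = λ_i / Σ λ:
  PC1: 55/106 = 0.5189
  PC2: 49/106 = 0.4623
  PC3: 2/106 = 0.0189

Step 3 — cumulative fraction after k components = (λ_1 + ... + λ_k) / Σ λ:
  k = 1: 55/106 = 0.5189
  k = 2: (55 + 49)/106 = 104/106 = 0.9811
  k = 3: (55 + 49 + 2)/106 = 106/106 = 1

Summary (fraction, with percent):

explained: PC1 0.5189 (51.89%), PC2 0.4623 (46.23%), PC3 0.0189 (1.89%);  cumulative: 0.5189, 0.9811, 1


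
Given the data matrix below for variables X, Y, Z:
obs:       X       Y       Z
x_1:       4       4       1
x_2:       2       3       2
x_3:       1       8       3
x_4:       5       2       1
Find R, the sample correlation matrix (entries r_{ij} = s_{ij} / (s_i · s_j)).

Step 1 — column means:
  mean(X) = (4 + 2 + 1 + 5) / 4 = 12/4 = 3
  mean(Y) = (4 + 3 + 8 + 2) / 4 = 17/4 = 4.25
  mean(Z) = (1 + 2 + 3 + 1) / 4 = 7/4 = 1.75

Step 2 — sample variances and covariances s[i,j] = (1/(n-1)) · Σ_k (x_{k,i} - mean_i) · (x_{k,j} - mean_j), with n-1 = 3:
  s[X,X] = ((1)·(1) + (-1)·(-1) + (-2)·(-2) + (2)·(2)) / 3 = 10/3 = 3.3333
  s[X,Y] = ((1)·(-0.25) + (-1)·(-1.25) + (-2)·(3.75) + (2)·(-2.25)) / 3 = -11/3 = -3.6667
  s[X,Z] = ((1)·(-0.75) + (-1)·(0.25) + (-2)·(1.25) + (2)·(-0.75)) / 3 = -5/3 = -1.6667
  s[Y,Y] = ((-0.25)·(-0.25) + (-1.25)·(-1.25) + (3.75)·(3.75) + (-2.25)·(-2.25)) / 3 = 20.75/3 = 6.9167
  s[Y,Z] = ((-0.25)·(-0.75) + (-1.25)·(0.25) + (3.75)·(1.25) + (-2.25)·(-0.75)) / 3 = 6.25/3 = 2.0833
  s[Z,Z] = ((-0.75)·(-0.75) + (0.25)·(0.25) + (1.25)·(1.25) + (-0.75)·(-0.75)) / 3 = 2.75/3 = 0.9167
  Sample standard deviations s_i = √(s[i,i]):
  s(X) = √(3.3333) = 1.8257
  s(Y) = √(6.9167) = 2.63
  s(Z) = √(0.9167) = 0.9574

Step 3 — r_{ij} = s_{ij} / (s_i · s_j):
  r[X,X] = 1 (diagonal).
  r[X,Y] = -3.6667 / (1.8257 · 2.63) = -3.6667 / 4.8016 = -0.7636
  r[X,Z] = -1.6667 / (1.8257 · 0.9574) = -1.6667 / 1.748 = -0.9535
  r[Y,Y] = 1 (diagonal).
  r[Y,Z] = 2.0833 / (2.63 · 0.9574) = 2.0833 / 2.518 = 0.8274
  r[Z,Z] = 1 (diagonal).

R is symmetric with unit diagonal. Assembling:

R = [[1, -0.7636, -0.9535],
 [-0.7636, 1, 0.8274],
 [-0.9535, 0.8274, 1]]


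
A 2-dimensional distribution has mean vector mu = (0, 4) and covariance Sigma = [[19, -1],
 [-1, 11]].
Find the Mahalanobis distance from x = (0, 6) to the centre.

Step 1 — centre the observation: (x - mu) = (0, 2).

Step 2 — invert Sigma. det(Sigma) = 19·11 - (-1)² = 208.
  Sigma^{-1} = (1/det) · [[d, -b], [-b, a]] = [[0.0529, 0.0048],
 [0.0048, 0.0913]].

Step 3 — form the quadratic (x - mu)^T · Sigma^{-1} · (x - mu):
  Sigma^{-1} · (x - mu) = (0.0096, 0.1827).
  (x - mu)^T · [Sigma^{-1} · (x - mu)] = (0)·(0.0096) + (2)·(0.1827) = 0.3654.

Step 4 — take square root: d = √(0.3654) ≈ 0.6045.

d(x, mu) = √(0.3654) ≈ 0.6045


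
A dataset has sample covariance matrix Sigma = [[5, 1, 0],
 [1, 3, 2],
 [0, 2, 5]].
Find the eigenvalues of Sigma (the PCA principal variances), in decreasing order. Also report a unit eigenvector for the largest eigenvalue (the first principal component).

Step 1 — characteristic polynomial p(λ) = det(λI - Sigma) = λ³ - tr·λ² + c_1·λ - det, where tr = trace, c_1 = sum of the principal 2×2 minors, det = det(Sigma):
  tr = 5 + 3 + 5 = 13,
  c_1 = (5·3 - (1)²) + (5·5 - (0)²) + (3·5 - (2)²) = 14 + 25 + 11 = 50,
  det = 5·(3·5 - (2)²) - (1)·((1)·5 - (2)·(0)) + (0)·((1)·(2) - 3·(0)) = 5·(11) - (1)·(5) + (0)·(2) = 50.
  So p(λ) = λ³ - 13λ² + 50λ - 50.
Step 2 — look for an integer root (rational root theorem: any rational root is an integer divisor of 50). Testing λ = 5:
  p(5) = 125 - 325 + 250 - 50 = 0  ✓
  Dividing out (λ - 5): p(λ) = (λ - 5)(λ² - 8λ + 10).
Step 3 — remaining eigenvalues from the quadratic λ² - 8λ + 10 = 0:
  Δ = 8² - 4·10 = 64 - 40 = 24,  λ = (8 ± √24)/2 = (8 ± 4.899)/2 ≈ 6.4495 or 1.5505.
  Sorted: λ_1 = 6.4495,  λ_2 = 5,  λ_3 = 1.5505  (check: sum = 13 = tr ✓).

Step 4 — unit eigenvector for λ_1 ≈ 6.4495: v spans the null space of (Sigma - λ_1 I), whose rows are
  r_1 = (-1.4495, 1, 0),  r_2 = (1, -3.4495, 2),  r_3 = (0, 2, -1.4495).
  v is orthogonal to every row, so take v ∝ r_1 × r_2 = ((1)·(2) - (0)·(-3.4495), (0)·(1) - (-1.4495)·(2), (-1.4495)·(-3.4495) - (1)·(1)) ≈ (2, 2.899, 4).
  Let u = (2, 2.899, 4).
  ||u|| = √((2)² + (2.899)² + (4)²) = √(28.4041) ≈ 5.3295,  v_1 = u/||u|| ≈ (0.3753, 0.5439, 0.7505) (||v_1|| = 1).

λ_1 = 6.4495,  λ_2 = 5,  λ_3 = 1.5505;  v_1 ≈ (0.3753, 0.5439, 0.7505)


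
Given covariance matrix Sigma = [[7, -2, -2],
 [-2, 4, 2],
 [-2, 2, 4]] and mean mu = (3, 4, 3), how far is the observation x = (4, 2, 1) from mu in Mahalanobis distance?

Step 1 — centre the observation: (x - mu) = (1, -2, -2).

Step 2 — invert Sigma (cofactor / det for 3×3, or solve directly):
  Sigma^{-1} = [[0.1765, 0.0588, 0.0588],
 [0.0588, 0.3529, -0.1471],
 [0.0588, -0.1471, 0.3529]].

Step 3 — form the quadratic (x - mu)^T · Sigma^{-1} · (x - mu):
  Sigma^{-1} · (x - mu) = (-0.0588, -0.3529, -0.3529).
  (x - mu)^T · [Sigma^{-1} · (x - mu)] = (1)·(-0.0588) + (-2)·(-0.3529) + (-2)·(-0.3529) = 1.3529.

Step 4 — take square root: d = √(1.3529) ≈ 1.1632.

d(x, mu) = √(1.3529) ≈ 1.1632


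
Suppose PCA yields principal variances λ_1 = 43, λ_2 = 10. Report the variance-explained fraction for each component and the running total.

Step 1 — total variance = trace(Sigma) = Σ λ_i = 43 + 10 = 53.

Step 2 — fraction explained by component i = λ_i / Σ λ:
  PC1: 43/53 = 0.8113
  PC2: 10/53 = 0.1887

Step 3 — cumulative fraction after k components = (λ_1 + ... + λ_k) / Σ λ:
  k = 1: 43/53 = 0.8113
  k = 2: (43 + 10)/53 = 53/53 = 1

Summary (fraction, with percent):

explained: PC1 0.8113 (81.13%), PC2 0.1887 (18.87%);  cumulative: 0.8113, 1


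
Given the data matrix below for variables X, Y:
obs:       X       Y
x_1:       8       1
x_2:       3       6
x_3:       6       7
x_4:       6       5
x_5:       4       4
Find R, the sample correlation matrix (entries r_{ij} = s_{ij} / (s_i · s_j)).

Step 1 — column means:
  mean(X) = (8 + 3 + 6 + 6 + 4) / 5 = 27/5 = 5.4
  mean(Y) = (1 + 6 + 7 + 5 + 4) / 5 = 23/5 = 4.6

Step 2 — sample variances and covariances s[i,j] = (1/(n-1)) · Σ_k (x_{k,i} - mean_i) · (x_{k,j} - mean_j), with n-1 = 4:
  s[X,X] = ((2.6)·(2.6) + (-2.4)·(-2.4) + (0.6)·(0.6) + (0.6)·(0.6) + (-1.4)·(-1.4)) / 4 = 15.2/4 = 3.8
  s[X,Y] = ((2.6)·(-3.6) + (-2.4)·(1.4) + (0.6)·(2.4) + (0.6)·(0.4) + (-1.4)·(-0.6)) / 4 = -10.2/4 = -2.55
  s[Y,Y] = ((-3.6)·(-3.6) + (1.4)·(1.4) + (2.4)·(2.4) + (0.4)·(0.4) + (-0.6)·(-0.6)) / 4 = 21.2/4 = 5.3
  Sample standard deviations s_i = √(s[i,i]):
  s(X) = √(3.8) = 1.9494
  s(Y) = √(5.3) = 2.3022

Step 3 — r_{ij} = s_{ij} / (s_i · s_j):
  r[X,X] = 1 (diagonal).
  r[X,Y] = -2.55 / (1.9494 · 2.3022) = -2.55 / 4.4878 = -0.5682
  r[Y,Y] = 1 (diagonal).

R is symmetric with unit diagonal. Assembling:

R = [[1, -0.5682],
 [-0.5682, 1]]


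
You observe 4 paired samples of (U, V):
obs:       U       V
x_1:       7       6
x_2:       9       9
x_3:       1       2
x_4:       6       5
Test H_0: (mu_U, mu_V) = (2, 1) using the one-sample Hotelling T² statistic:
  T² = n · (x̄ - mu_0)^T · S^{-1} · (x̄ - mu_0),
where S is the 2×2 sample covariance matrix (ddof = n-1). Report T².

Step 1 — sample mean vector:
  mean(U) = (7 + 9 + 1 + 6) / 4 = 23/4 = 5.75
  mean(V) = (6 + 9 + 2 + 5) / 4 = 22/4 = 5.5
  x̄ = (5.75, 5.5),  deviation x̄ - mu_0 = (5.75, 5.5) - (2, 1) = (3.75, 4.5).

Step 2 — sample covariance matrix, S[i,j] = (1/(n-1)) · Σ_k (x_{k,i} - mean_i) · (x_{k,j} - mean_j), divisor n-1 = 3:
  S[U,U] = ((1.25)·(1.25) + (3.25)·(3.25) + (-4.75)·(-4.75) + (0.25)·(0.25)) / 3 = 34.75/3 = 11.5833
  S[U,V] = ((1.25)·(0.5) + (3.25)·(3.5) + (-4.75)·(-3.5) + (0.25)·(-0.5)) / 3 = 28.5/3 = 9.5
  S[V,V] = ((0.5)·(0.5) + (3.5)·(3.5) + (-3.5)·(-3.5) + (-0.5)·(-0.5)) / 3 = 25/3 = 8.3333
  S = [[11.5833, 9.5],
 [9.5, 8.3333]].

Step 3 — invert S. det(S) = 11.5833·8.3333 - (9.5)² = 6.2778.
  S^{-1} = (1/det) · [[d, -b], [-b, a]] = [[1.3274, -1.5133],
 [-1.5133, 1.8451]].

Step 4 — quadratic form (x̄ - mu_0)^T · S^{-1} · (x̄ - mu_0):
  S^{-1} · (x̄ - mu_0) = (-1.8319, 2.6283),
  (x̄ - mu_0)^T · [...] = (3.75)·(-1.8319) + (4.5)·(2.6283) = 4.958.

Step 5 — scale by n: T² = 4 · 4.958 = 19.8319.

T² ≈ 19.8319
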